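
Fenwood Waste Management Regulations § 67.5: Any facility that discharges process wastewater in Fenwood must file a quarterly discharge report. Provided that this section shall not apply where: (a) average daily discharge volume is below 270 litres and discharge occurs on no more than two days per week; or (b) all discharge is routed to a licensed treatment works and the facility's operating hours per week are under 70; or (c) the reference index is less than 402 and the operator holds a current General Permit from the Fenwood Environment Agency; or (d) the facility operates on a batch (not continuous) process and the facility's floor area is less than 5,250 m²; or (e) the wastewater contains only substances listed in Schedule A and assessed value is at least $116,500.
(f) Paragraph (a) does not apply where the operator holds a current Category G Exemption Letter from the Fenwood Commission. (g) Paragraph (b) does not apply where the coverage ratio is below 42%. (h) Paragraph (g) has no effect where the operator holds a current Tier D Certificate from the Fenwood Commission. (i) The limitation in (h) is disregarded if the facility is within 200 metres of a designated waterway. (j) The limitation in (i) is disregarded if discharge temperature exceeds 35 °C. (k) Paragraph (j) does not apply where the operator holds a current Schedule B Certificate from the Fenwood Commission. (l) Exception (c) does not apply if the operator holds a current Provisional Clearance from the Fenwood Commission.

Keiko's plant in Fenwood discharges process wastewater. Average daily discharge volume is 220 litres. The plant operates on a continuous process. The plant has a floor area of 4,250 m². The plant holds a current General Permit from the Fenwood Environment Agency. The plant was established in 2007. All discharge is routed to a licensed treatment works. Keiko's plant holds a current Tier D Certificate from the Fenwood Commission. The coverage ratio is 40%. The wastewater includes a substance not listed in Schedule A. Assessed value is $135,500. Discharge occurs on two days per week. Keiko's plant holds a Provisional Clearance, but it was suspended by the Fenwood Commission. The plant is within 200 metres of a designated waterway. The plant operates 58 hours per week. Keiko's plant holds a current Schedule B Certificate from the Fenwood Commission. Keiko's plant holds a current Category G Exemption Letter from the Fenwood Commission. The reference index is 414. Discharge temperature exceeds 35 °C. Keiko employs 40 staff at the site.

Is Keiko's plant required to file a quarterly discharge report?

Exception (a)'s conditions are all satisfied: average daily discharge volume is 220 litres, below the 270 litres limit; discharge occurs on no more than two days per week. But applying paragraph (f): (f) is engaged — a current Category G Exemption Letter is held. Exception (a) does not apply.
Exception (b): discharge is routed to a licensed treatment works; the facility's operating hours per week are 58, under the 70 limit — every condition holds. However, paragraphs (g)–(k) must be considered: (g) operates — the coverage ratio is 40%, below the 42% limit. (h) operates (a current Tier D Certificate is held), but is itself disapplied by (i): (i) is engaged — the plant is within 200 m of a designated waterway. (j) operates (discharge temperature exceeds 35 °C), but is set aside by (k): (k) operates — a current Schedule B Certificate is held. So (b) is unavailable.
Exception (c) requires that the reference index is less than 402; but the reference index is 414, not less than 402, so (c) is unavailable.
Exception (d) does not apply: the facility operates on a continuous process.
Exception (e) requires that the wastewater contains only substances listed in Schedule A; but the wastewater includes a non-Schedule-A substance, so (e) is unavailable.
No exception displaces § 67.5.

Yes — Keiko's plant must file a quarterly discharge report.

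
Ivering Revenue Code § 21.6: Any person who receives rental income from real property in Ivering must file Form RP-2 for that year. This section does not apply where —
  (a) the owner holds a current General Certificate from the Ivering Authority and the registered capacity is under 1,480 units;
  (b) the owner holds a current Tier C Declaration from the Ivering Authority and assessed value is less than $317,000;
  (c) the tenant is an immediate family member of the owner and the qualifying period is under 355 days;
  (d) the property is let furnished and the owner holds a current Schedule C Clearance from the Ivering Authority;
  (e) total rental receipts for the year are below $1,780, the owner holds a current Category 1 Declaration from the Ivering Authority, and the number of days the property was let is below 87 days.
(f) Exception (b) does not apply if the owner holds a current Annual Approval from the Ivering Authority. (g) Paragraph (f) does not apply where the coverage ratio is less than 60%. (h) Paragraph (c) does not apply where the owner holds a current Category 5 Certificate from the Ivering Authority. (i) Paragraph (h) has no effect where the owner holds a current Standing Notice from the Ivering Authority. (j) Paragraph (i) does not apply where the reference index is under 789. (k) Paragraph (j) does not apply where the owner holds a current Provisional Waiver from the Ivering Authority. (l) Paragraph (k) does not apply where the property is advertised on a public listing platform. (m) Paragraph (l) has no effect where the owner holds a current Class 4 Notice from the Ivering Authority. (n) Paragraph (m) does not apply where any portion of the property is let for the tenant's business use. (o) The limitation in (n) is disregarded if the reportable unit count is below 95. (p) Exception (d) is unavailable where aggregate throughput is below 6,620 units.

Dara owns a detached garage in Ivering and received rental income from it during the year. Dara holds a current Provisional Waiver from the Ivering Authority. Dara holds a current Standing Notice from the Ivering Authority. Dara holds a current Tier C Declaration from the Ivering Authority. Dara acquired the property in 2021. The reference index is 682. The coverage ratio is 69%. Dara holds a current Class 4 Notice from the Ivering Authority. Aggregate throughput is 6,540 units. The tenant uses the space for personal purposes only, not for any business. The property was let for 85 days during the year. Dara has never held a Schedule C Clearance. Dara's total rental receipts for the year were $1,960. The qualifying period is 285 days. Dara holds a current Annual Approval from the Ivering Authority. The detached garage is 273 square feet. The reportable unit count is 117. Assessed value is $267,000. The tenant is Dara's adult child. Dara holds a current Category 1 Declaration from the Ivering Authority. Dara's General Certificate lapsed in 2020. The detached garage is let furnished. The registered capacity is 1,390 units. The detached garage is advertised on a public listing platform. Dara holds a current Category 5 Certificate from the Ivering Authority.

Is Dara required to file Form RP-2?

No — exception (c) applies; Dara is not required to file Form RP-2.

Exception (a) does not apply: no current General Certificate is held.
All of (b)'s requirements are met (a current Tier C Declaration is held; assessed value is $267,000, less than the $317,000 limit). But applying paragraphs (f)–(g): (f) operates against (b): a current Annual Approval is held. (g), which would lift (f), is not triggered — the coverage ratio is 69%, not less than 60%. Exception (b) does not apply.
All of (c)'s requirements are met (the tenant is an immediate family member; the qualifying period is 285 days, under the 355 days limit). Considering the limiting provisions: (h) would limit (c) — a current Category 5 Certificate is held — but (i) sets (h) aside: (i) is engaged — a current Standing Notice is held. (j) would limit (i) — the reference index is 682, under the 789 limit — but (k) sets (j) aside: (k) operates against (j): a current Provisional Waiver is held. (l) would limit (k) — the property is publicly advertised — but (m) sets (l) aside: (m) operates against (l): a current Class 4 Notice is held. (n) is not triggered (the space is used for personal purposes only), so (m) stands. Exception (c) stands.
Exception (d) fails — no current Schedule C Clearance is held.
Exception (e) does not apply: total rental receipts for the year are $1,960, not below $1,780.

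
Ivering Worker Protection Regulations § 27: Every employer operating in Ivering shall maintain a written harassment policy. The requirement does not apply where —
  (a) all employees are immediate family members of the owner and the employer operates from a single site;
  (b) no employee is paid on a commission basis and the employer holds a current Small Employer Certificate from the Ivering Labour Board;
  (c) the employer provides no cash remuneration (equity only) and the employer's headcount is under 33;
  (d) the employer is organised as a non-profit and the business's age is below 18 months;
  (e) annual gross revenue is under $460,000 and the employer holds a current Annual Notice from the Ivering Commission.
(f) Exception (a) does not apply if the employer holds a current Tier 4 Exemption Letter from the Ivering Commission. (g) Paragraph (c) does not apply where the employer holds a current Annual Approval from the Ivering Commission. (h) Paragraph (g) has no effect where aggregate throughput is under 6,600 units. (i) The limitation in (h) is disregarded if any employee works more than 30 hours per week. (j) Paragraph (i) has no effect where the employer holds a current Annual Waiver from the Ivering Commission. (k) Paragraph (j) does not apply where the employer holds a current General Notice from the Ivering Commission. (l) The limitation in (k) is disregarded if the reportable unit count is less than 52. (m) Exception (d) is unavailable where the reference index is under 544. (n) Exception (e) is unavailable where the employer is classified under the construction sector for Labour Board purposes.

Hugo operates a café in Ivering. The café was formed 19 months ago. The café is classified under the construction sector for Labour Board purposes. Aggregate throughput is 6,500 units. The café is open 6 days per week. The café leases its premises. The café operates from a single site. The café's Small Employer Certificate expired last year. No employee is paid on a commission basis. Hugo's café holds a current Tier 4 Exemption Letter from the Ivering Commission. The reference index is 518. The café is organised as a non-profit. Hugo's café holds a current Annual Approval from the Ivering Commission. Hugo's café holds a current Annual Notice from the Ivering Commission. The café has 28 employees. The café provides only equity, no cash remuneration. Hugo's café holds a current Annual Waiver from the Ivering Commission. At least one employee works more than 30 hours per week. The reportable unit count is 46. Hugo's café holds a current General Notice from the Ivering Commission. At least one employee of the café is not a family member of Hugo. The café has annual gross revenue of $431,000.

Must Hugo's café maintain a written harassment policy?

No — exception (c) applies; Hugo's café is not required to maintain a written harassment policy.

Exception (a) does not apply: at least one employee is not a family member.
Exception (b) fails — the Small Employer Certificate has expired.
All of (c)'s requirements are met (remuneration is equity-only; the employer's headcount is 28, under the 33 limit). As to paragraphs (g)–(l): (g) would limit (c) — a current Annual Approval is held — but (h) sets (g) aside: (h) is triggered — aggregate throughput is 6,500 units, under the 6,600 units limit. (i) is triggered (at least one employee exceeds 30 hours/week), but yields to (j): (j) is triggered — a current Annual Waiver is held. (k) would limit (j) — a current General Notice is held — but (l) sets (k) aside: (l) operates against (k): the reportable unit count is 46, less than the 52 limit. Exception (c) stands.
Exception (d) fails — the business's age is 19 months, not below 18 months.
Exception (e) is satisfied on its face — annual gross revenue is $431,000, under the $460,000 limit; a current Annual Notice is held. But: (n) is engaged — the café is classified under the construction sector. Exception (e) does not apply.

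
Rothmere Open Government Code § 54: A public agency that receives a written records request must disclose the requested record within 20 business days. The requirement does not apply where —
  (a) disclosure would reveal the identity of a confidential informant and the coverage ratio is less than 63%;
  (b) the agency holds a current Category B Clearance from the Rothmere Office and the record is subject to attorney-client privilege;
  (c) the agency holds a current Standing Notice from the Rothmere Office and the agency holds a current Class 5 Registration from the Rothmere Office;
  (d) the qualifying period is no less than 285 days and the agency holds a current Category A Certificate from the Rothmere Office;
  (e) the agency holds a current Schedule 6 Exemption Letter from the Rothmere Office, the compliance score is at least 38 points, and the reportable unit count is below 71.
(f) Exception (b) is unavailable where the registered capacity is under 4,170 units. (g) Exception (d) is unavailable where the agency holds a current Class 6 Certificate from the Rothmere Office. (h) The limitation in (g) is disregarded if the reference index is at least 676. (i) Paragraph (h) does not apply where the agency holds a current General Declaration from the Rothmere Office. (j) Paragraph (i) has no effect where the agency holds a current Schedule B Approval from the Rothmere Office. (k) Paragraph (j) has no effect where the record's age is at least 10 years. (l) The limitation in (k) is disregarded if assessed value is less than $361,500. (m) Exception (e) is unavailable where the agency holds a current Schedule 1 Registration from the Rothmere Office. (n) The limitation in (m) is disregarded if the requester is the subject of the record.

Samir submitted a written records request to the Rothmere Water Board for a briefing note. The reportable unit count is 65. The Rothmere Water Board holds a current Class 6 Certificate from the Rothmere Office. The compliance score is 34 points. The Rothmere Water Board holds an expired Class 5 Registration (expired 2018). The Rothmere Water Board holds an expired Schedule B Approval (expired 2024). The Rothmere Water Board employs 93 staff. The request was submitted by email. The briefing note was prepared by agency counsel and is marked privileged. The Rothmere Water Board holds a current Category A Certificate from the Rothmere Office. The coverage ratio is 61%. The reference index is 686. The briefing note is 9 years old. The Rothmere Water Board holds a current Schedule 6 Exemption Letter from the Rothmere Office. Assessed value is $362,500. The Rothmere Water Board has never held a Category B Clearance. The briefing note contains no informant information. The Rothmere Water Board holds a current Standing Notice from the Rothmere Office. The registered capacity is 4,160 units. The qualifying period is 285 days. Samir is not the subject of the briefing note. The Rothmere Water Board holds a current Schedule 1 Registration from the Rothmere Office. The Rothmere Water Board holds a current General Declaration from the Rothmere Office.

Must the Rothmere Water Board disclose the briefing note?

Yes — the Rothmere Water Board must disclose the briefing note.

Exception (a) fails — the briefing note contains no informant information.
Exception (b) requires that the agency holds a current Category B Clearance from the Rothmere Office; but no current Category B Clearance is held, so (b) is unavailable.
Exception (c) requires that the agency holds a current Class 5 Registration from the Rothmere Office; but there is no Class 5 Registration in force, so (c) is unavailable.
All of (d)'s requirements are met (the qualifying period is 285 days, meeting the 285 days threshold; a current Category A Certificate is held). However, paragraphs (g)–(l) must be considered: (g) operates against (d): a current Class 6 Certificate is held. (h) would limit (g) — the reference index is 686, meeting the 676 threshold — but (i) sets (h) aside: (i) operates against (h): a current General Declaration is held. (j) is not triggered (no current Schedule B Approval is held), so (i) stands. Exception (d) does not apply.
Exception (e) requires that the compliance score is at least 38 points; but the compliance score is 34 points, short of 38 points, so (e) is unavailable.
No exception displaces § 54.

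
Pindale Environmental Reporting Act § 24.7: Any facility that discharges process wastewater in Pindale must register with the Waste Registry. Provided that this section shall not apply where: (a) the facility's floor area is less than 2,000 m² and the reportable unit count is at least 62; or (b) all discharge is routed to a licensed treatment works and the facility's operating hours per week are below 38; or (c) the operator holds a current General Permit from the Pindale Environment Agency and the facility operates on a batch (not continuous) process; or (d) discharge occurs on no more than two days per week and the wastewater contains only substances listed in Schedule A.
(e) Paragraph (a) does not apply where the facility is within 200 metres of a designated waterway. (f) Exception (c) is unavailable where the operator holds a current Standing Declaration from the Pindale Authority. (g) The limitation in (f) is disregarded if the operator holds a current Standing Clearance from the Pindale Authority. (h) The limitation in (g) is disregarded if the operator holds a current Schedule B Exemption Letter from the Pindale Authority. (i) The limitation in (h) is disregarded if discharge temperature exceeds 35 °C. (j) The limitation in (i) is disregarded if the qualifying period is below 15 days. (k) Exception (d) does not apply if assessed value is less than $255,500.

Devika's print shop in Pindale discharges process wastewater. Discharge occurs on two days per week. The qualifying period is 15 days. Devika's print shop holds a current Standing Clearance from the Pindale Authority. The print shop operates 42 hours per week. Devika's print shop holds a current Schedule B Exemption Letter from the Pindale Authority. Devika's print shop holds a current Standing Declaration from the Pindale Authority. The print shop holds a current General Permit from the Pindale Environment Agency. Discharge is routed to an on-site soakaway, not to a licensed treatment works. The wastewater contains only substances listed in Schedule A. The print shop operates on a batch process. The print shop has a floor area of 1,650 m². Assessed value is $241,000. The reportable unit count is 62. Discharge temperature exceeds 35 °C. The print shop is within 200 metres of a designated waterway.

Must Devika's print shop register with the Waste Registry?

Exception (a)'s conditions are all satisfied: the facility's floor area is 1,650 m², less than the 2,000 m² limit; the reportable unit count is 62, meeting the 62 threshold. However, paragraph (e) must be considered: (e) operates against (a): the print shop is within 200 m of a designated waterway. (a) is therefore removed.
Exception (b) requires that all discharge is routed to a licensed treatment works; but discharge is not routed to a licensed treatment works, so (b) is unavailable.
Exception (c)'s conditions are all satisfied: a current General Permit is held; the facility operates on a batch process. As to paragraphs (f)–(j): (f) is engaged (a current Standing Declaration is held), but is displaced by (g): (g) operates against (f): a current Standing Clearance is held. (h) would limit (g) — a current Schedule B Exemption Letter is held — but (i) sets (h) aside: (i) operates against (h): discharge temperature exceeds 35 °C. (j) does not operate here (the qualifying period is 15 days, not below 15 days), so (i) stands. (c) remains available.
Exception (d)'s conditions are all satisfied: discharge occurs on no more than two days per week; the wastewater is Schedule-A-only. But: (k) is triggered — assessed value is $241,000, less than the $255,500 limit. (d) is therefore removed.

No — exception (c) applies; Devika's print shop is not required to register with the Waste Registry.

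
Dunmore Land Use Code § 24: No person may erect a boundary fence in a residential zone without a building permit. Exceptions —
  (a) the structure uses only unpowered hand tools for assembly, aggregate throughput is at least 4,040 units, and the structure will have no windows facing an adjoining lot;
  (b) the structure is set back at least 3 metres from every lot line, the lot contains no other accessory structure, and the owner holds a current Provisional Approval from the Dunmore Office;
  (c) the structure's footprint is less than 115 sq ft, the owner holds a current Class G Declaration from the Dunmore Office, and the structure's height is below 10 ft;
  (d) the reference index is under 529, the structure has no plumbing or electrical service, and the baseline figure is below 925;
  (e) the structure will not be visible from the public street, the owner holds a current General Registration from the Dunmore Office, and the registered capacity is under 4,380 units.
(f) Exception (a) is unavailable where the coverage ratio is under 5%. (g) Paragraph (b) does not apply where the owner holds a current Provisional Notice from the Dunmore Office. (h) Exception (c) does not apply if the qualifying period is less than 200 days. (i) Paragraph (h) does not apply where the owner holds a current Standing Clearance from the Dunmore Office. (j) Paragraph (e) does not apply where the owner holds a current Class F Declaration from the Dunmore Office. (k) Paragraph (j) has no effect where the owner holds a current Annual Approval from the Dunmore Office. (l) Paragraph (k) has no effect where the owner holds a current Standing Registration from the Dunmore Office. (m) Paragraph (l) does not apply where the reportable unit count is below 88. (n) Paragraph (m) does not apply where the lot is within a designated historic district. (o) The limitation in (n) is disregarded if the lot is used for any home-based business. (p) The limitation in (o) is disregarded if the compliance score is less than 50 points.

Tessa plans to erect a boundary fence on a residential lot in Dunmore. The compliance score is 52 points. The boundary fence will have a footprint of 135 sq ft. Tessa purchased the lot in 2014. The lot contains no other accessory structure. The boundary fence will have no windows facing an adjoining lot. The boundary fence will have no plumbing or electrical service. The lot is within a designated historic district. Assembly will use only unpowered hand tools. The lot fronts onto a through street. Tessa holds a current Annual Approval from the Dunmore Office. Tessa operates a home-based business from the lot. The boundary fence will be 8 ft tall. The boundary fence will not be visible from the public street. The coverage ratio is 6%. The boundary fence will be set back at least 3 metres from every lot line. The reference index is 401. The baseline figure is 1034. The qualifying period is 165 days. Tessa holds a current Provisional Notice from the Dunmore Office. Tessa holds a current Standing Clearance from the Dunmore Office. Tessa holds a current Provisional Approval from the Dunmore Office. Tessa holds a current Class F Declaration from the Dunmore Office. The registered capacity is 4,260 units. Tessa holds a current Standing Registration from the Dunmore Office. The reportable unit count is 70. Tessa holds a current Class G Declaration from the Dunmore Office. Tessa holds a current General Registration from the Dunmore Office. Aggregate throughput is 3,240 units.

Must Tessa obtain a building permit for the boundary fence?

Exception (a) fails — aggregate throughput is 3,240 units, short of 4,040 units.
All of (b)'s requirements are met (the setback is at least 3 m on every side; the lot has no other accessory structure; a current Provisional Approval is held). Turning to paragraph (g): (g) applies — a current Provisional Notice is held. Exception (b) does not apply.
Exception (c) fails — the structure's footprint is 135 sq ft, not less than 115 sq ft.
Exception (d) requires that the baseline figure is below 925; but the baseline figure is 1,034, not below 925, so (d) is unavailable.
All of (e)'s requirements are met (the structure will not be visible from the street; a current General Registration is held; the registered capacity is 4,260 units, under the 4,380 units limit). Considering the limiting provisions: (j) is engaged (a current Class F Declaration is held), but yields to (k): (k) is triggered — a current Annual Approval is held. (l) would limit (k) — a current Standing Registration is held — but (m) sets (l) aside: (m) is engaged — the reportable unit count is 70, below the 88 limit. (n) would limit (m) — the lot is in a historic district — but (o) sets (n) aside: (o) applies — a home-based business operates on the lot. (p) is not engaged (the compliance score is 52 points, not less than 50 points), so (o) stands. Exception (e) stands.

No — exception (e) applies; Tessa does not need a building permit.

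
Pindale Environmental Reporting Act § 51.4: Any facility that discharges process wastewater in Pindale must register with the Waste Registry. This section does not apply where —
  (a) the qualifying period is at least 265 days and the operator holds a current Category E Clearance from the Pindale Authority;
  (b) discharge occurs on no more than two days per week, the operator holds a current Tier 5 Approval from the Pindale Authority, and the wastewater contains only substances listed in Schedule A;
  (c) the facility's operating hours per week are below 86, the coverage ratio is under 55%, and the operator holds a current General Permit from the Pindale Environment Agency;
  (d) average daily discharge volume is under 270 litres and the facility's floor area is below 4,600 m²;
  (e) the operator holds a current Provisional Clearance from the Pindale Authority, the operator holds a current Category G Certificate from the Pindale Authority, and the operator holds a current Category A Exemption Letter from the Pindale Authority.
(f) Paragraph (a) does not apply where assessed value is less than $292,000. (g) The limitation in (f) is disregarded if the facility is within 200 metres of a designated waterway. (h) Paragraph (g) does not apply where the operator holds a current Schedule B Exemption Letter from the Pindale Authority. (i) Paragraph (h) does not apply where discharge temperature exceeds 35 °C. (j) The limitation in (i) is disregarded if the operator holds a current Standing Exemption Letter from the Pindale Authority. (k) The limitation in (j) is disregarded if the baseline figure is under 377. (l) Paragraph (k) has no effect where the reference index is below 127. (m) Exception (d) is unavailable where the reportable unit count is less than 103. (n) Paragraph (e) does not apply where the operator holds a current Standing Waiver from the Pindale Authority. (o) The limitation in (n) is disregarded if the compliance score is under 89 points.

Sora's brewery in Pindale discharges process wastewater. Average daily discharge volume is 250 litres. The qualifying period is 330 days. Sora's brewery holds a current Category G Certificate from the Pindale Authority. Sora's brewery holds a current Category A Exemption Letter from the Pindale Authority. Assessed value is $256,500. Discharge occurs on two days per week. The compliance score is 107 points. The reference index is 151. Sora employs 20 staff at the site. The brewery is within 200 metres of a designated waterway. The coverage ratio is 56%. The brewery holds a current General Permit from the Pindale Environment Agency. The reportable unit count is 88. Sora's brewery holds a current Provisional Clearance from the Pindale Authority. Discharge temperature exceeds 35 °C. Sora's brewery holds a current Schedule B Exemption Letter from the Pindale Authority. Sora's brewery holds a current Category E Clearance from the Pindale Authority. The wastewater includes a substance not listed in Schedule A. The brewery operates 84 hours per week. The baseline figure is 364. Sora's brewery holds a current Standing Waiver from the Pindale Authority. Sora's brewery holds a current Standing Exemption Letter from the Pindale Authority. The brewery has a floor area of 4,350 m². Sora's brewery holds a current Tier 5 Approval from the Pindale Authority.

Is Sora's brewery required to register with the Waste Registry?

Exception (a): the qualifying period is 330 days, meeting the 265 days threshold; a current Category E Clearance is held — every condition holds. Under paragraphs (f)–(l): (f) is engaged (assessed value is $256,500, less than the $292,000 limit), but is set aside by (g): (g) operates against (f): the brewery is within 200 m of a designated waterway. (h) would limit (g) — a current Schedule B Exemption Letter is held — but (i) sets (h) aside: (i) operates against (h): discharge temperature exceeds 35 °C. (j) would limit (i) — a current Standing Exemption Letter is held — but (k) sets (j) aside: (k) applies — the baseline figure is 364, under the 377 limit. (l), which would lift (k), is not triggered — the reference index is 151, not below 127. (a) remains available.
Exception (b) requires that the wastewater contains only substances listed in Schedule A; but the wastewater includes a non-Schedule-A substance, so (b) is unavailable.
Exception (c) requires that the coverage ratio is under 55%; but the coverage ratio is 56%, not under 55%, so (c) is unavailable.
All of (d)'s requirements are met (average daily discharge volume is 250 litres, under the 270 litres limit; the facility's floor area is 4,350 m², below the 4,600 m² limit). However, paragraph (m) must be considered: (m) operates against (d): the reportable unit count is 88, less than the 103 limit. Exception (d) does not apply.
Exception (e): a current Provisional Clearance is held; a current Category G Certificate is held; a current Category A Exemption Letter is held — every condition holds. Turning to paragraphs (n)–(o): (n) operates against (e): a current Standing Waiver is held. (o) does not operate here (the compliance score is 107 points, not under 89 points), so (n) stands. (e) is therefore removed.

No — exception (a) applies; Sora's brewery is not required to register with the Waste Registry.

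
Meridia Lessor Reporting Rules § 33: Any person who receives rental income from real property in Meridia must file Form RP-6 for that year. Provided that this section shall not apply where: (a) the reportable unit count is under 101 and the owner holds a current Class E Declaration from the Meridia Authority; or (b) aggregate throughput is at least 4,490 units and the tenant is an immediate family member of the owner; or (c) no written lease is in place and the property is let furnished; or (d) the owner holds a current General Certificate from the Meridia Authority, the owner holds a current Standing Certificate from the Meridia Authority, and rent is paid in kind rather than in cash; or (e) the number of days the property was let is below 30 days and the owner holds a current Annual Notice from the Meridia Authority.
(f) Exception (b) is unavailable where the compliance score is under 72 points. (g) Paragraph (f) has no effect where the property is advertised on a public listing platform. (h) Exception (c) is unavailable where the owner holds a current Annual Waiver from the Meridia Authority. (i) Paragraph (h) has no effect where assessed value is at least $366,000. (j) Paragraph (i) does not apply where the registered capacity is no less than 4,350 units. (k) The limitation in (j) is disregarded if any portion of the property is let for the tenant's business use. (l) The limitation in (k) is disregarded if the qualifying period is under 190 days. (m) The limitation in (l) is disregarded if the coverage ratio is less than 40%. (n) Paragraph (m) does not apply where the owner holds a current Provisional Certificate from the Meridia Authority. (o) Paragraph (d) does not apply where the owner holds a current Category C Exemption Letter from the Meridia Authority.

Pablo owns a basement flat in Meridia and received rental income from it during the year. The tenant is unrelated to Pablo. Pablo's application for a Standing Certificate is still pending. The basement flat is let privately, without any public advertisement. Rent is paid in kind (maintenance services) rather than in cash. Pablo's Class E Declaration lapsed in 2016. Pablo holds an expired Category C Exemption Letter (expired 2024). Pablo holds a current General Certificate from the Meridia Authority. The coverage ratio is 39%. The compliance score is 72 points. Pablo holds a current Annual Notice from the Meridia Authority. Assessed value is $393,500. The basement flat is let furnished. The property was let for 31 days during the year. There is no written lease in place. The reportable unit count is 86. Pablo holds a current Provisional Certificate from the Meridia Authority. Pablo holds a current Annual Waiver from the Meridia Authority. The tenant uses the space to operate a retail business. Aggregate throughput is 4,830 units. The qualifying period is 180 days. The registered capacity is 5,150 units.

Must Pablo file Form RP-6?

Exception (a) fails — the Class E Declaration is not current.
Exception (b) fails — the tenant is unrelated to the owner.
Exception (c): there is no written lease; the property is let furnished — every condition holds. Turning to paragraphs (h)–(n): (h) operates — a current Annual Waiver is held. (i) applies (assessed value is $393,500, meeting the $366,000 threshold), but is displaced by (j): (j) operates against (i): the registered capacity is 5,150 units, meeting the 4,350 units threshold. (k) would limit (j) — the space is let for business use — but (l) sets (k) aside: (l) operates — the qualifying period is 180 days, under the 190 days limit. (m) would limit (l) — the coverage ratio is 39%, less than the 40% limit — but (n) sets (m) aside: (n) operates against (m): a current Provisional Certificate is held. So (c) is unavailable.
Exception (d) requires that the owner holds a current Standing Certificate from the Meridia Authority; but no current Standing Certificate is held, so (d) is unavailable.
Exception (e) fails — the number of days the property was let is 31 days, not below 30 days.
Every exception is unavailable, so the rule governs.

Yes — Pablo must file Form RP-6.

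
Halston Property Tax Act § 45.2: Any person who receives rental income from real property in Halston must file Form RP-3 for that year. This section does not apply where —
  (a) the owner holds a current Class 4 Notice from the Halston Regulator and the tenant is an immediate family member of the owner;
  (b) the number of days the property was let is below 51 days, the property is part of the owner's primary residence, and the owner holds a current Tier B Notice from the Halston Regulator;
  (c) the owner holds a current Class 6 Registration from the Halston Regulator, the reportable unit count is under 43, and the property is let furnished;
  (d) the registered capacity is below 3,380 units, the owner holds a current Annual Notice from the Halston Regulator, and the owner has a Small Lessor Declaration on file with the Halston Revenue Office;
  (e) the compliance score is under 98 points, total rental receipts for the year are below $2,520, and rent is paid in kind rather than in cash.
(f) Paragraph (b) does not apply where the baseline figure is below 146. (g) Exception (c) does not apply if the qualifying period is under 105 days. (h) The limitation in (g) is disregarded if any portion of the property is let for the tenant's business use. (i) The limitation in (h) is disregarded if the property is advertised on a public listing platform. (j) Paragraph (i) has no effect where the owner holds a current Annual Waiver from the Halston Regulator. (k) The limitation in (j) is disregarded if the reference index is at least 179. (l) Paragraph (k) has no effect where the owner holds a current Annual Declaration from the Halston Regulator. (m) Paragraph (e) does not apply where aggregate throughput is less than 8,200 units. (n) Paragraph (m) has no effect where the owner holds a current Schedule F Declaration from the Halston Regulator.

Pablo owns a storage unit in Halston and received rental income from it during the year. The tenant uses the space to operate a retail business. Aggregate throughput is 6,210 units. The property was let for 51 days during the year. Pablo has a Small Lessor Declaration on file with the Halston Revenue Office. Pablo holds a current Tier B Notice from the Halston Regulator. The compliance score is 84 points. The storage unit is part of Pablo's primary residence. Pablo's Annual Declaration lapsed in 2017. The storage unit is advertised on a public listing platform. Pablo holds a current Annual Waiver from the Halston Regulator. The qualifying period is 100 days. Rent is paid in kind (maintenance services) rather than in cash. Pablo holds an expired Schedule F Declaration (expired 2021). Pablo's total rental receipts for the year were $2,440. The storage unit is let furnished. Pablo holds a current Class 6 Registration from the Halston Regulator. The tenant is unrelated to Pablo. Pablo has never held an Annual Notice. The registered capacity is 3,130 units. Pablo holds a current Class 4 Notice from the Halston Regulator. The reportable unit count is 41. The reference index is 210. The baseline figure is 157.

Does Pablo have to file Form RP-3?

Exception (a) requires that the tenant is an immediate family member of the owner; but the tenant is unrelated to the owner, so (a) is unavailable.
Exception (b) does not apply: the number of days the property was let is 51 days, not below 51 days.
Exception (c) is satisfied on its face — a current Class 6 Registration is held; the reportable unit count is 41, under the 43 limit; the property is let furnished. Turning to paragraphs (g)–(l): (g) operates against (c): the qualifying period is 100 days, under the 105 days limit. (h) is engaged (the space is let for business use), but is displaced by (i): (i) operates against (h): the property is publicly advertised. (j) is triggered (a current Annual Waiver is held), but is itself disapplied by (k): (k) operates against (j): the reference index is 210, meeting the 179 threshold. (l) is not triggered (no current Annual Declaration is held), so (k) stands. So (c) is unavailable.
Exception (d) requires that the owner holds a current Annual Notice from the Halston Regulator; but the Annual Notice is not current, so (d) is unavailable.
All of (e)'s requirements are met (the compliance score is 84 points, under the 98 points limit; total rental receipts for the year are $2,440, below the $2,520 limit; rent is paid in kind). But: (m) is engaged — aggregate throughput is 6,210 units, less than the 8,200 units limit. (n) does not operate here (there is no Schedule F Declaration in force), so (m) stands. (e) is therefore removed.
No exception displaces § 45.2.

Yes — Pablo must file Form RP-3.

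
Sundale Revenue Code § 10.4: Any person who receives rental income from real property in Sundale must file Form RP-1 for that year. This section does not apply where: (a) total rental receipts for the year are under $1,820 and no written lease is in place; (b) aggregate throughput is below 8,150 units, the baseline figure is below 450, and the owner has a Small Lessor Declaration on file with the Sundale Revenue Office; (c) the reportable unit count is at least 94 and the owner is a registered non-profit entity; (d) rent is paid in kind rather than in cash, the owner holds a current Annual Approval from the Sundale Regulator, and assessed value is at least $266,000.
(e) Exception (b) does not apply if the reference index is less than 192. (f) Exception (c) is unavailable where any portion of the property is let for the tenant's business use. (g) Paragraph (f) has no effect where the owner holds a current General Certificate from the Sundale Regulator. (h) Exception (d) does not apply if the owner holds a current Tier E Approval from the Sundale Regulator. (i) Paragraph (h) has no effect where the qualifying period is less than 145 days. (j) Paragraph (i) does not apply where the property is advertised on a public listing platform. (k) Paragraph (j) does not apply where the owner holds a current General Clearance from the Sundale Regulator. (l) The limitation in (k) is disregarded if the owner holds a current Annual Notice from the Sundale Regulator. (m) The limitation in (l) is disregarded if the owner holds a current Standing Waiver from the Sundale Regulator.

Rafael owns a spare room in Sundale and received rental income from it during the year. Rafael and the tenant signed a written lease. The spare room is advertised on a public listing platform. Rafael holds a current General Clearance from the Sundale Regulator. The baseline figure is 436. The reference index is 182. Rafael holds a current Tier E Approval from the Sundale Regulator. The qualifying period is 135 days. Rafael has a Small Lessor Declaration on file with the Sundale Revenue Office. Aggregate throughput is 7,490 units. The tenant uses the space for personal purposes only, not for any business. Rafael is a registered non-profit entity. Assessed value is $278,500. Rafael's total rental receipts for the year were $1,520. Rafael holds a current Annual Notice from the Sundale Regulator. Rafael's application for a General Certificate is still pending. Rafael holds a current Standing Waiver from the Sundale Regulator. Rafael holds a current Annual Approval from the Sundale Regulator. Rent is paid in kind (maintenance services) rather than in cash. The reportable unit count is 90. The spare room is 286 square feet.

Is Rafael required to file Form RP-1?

No — exception (d) applies; Rafael is not required to file Form RP-1.

Exception (a) requires that no written lease is in place; but a written lease is in place, so (a) is unavailable.
Exception (b): aggregate throughput is 7,490 units, below the 8,150 units limit; the baseline figure is 436, below the 450 limit; a Small Lessor Declaration is on file — every condition holds. But applying paragraph (e): (e) is triggered — the reference index is 182, less than the 192 limit. Exception (b) does not apply.
Exception (c) does not apply: the reportable unit count is 90, short of 94.
Exception (d): rent is paid in kind; a current Annual Approval is held; assessed value is $278,500, meeting the $266,000 threshold — every condition holds. As to paragraphs (h)–(m): (h) is engaged (a current Tier E Approval is held), but is set aside by (i): (i) is engaged — the qualifying period is 135 days, less than the 145 days limit. (j) is engaged (the property is publicly advertised), but is set aside by (k): (k) operates against (j): a current General Clearance is held. (l) applies (a current Annual Notice is held), but yields to (m): (m) is triggered — a current Standing Waiver is held. So (d) applies.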